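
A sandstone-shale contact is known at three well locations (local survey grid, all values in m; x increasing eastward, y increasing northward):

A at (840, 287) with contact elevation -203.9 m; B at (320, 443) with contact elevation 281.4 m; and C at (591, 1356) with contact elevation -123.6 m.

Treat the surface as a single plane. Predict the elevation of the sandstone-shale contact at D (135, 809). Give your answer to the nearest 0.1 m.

406.6 m

Let the plane be z = a·x + b·y + c.
B−A: −520a + 156b = 485.3;  C−A: −249a + 1069b = 80.3.
Solving gives a = −0.979156, b = −0.152956.
Then c = -203.9 − a·840 − b·287 = 662.49.
At (135, 809): z = −132.2 − 123.7 + 662.49 = 406.6 m.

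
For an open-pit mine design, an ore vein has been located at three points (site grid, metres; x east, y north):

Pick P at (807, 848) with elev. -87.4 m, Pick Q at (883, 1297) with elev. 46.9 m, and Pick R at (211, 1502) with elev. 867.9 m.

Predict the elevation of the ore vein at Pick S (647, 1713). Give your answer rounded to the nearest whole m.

Let the plane be z = a·x + b·y + c.
Pick Q−Pick P: 76a + 449b = 134.3;  Pick R−Pick P: −596a + 654b = 955.3.
Solving gives a = −1.07497, b = 0.48106.
Then c = -87.4 − a·807 − b·848 = 372.16.
At (647, 1713): z = −695.5 + 824.1 + 372.16 = 500.7 m.

501 m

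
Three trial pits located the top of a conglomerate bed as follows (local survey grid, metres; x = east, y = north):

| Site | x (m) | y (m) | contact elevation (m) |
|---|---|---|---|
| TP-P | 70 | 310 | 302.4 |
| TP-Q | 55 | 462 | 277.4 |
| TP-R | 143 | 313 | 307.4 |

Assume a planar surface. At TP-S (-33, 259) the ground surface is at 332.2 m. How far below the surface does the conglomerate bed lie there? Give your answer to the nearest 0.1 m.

Two edge vectors: TP-P→TP-Q = (-15, 152, -25), TP-P→TP-R = (73, 3, 5).
Normal n = (TP-P→TP-Q) × (TP-P→TP-R) = (835, -1750, -11141).
So ∂z/∂x = −n_x/n_z = 0.07495 and ∂z/∂y = −n_y/n_z = −0.15708.
Intercept c from TP-P: 302.4 − 5.25 + 48.69 = 345.85.
At (-33, 259): z_contact = −2.47 − 40.68 + 345.85 = 302.69 m.
Depth below ground = 332.2 − 302.69 = 29.5 m.

29.5 m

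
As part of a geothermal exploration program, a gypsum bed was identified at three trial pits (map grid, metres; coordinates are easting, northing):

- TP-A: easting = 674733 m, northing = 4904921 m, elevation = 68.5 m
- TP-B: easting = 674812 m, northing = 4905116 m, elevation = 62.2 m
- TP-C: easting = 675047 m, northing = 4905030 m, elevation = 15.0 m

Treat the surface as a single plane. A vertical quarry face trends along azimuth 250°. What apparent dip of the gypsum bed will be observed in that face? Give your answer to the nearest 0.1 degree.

9.1°

Let the plane be z = a·easting + b·northing + c.
TP-B−TP-A: 79a + 195b = −6.3;  TP-C−TP-A: 314a + 109b = −53.5.
Solving gives a = −0.18521, b = 0.04273.
Unit vector along 250° is (sin 250°, cos 250°) = (-0.9397, -0.3420).
Slope in that direction = a·(-0.9397) + b·(-0.3420) = 0.15943.
Apparent dip = arctan|0.15943| = 9.1° (true dip is 10.8°, so apparent ≤ true as expected).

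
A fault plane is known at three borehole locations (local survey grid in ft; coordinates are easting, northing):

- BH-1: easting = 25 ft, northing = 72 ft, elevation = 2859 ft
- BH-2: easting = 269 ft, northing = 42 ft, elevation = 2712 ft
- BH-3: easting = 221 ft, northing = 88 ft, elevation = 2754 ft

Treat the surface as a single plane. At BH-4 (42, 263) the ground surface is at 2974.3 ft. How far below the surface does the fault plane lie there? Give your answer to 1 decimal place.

Two edge vectors: BH-1→BH-2 = (244, -30, -147), BH-1→BH-3 = (196, 16, -105).
Normal n = (BH-1→BH-2) × (BH-1→BH-3) = (5502, -3192, 9784).
So ∂z/∂easting = −n_x/n_z = −0.56235 and ∂z/∂northing = −n_y/n_z = 0.32625.
Intercept c from BH-1: 2859 + 14.06 − 23.49 = 2849.57.
At (42, 263): z_contact = −23.62 + 85.80 + 2849.57 = 2911.75 ft.
Depth below ground = 2974.3 − 2911.75 = 62.5 ft.

62.5 ft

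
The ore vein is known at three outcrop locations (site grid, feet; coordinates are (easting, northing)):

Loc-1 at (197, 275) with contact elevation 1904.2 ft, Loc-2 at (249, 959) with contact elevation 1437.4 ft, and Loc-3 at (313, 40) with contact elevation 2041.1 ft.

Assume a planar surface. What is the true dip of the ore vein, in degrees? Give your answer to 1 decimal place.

34.7°

Two edge vectors: Loc-1→Loc-2 = (52, 684, -466.8), Loc-1→Loc-3 = (116, -235, 136.9).
Normal n = (Loc-1→Loc-2) × (Loc-1→Loc-3) = (-16058.4, -61267.6, -91564).
So ∂z/∂E = −n_x/n_z = −0.17538 and ∂z/∂N = −n_y/n_z = −0.66912.
Gradient magnitude |∇z| = √(a² + b²) = √(0.03076 + 0.44773) = 0.69173.
True dip = arctan(0.69173) = 34.7°, dipping toward NNE (azimuth ≈ 015°).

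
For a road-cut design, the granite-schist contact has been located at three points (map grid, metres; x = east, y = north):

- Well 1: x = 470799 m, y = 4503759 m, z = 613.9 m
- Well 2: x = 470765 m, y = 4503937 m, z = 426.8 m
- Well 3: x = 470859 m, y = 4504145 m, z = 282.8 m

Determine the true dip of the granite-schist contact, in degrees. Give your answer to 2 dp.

Let the plane be z = a·x + b·y + c.
Well 2−Well 1: −34a + 178b = −187.1;  Well 3−Well 1: 60a + 386b = −331.1.
Solving gives a = 0.55809, b = −0.94452.
Gradient magnitude |∇z| = √(a² + b²) = √(0.31147 + 0.89212) = 1.09708.
True dip = arctan(1.09708) = 47.65°, dipping toward NNW (azimuth ≈ 329°).

47.65°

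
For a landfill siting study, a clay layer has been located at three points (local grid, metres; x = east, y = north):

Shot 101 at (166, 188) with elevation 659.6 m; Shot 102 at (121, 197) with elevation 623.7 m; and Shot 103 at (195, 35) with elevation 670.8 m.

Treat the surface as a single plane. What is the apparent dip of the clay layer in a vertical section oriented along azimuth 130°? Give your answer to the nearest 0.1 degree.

29.7°

Let the plane be z = a·x + b·y + c.
Shot 102−Shot 101: −45a + 9b = −35.9;  Shot 103−Shot 101: 29a − 153b = 11.2.
Solving gives a = 0.81399, b = 0.08108.
Unit vector along 130° is (sin 130°, cos 130°) = (0.7660, -0.6428).
Slope in that direction = a·(0.7660) + b·(-0.6428) = 0.57144.
Apparent dip = arctan|0.57144| = 29.7° (true dip is 39.3°, so apparent ≤ true as expected).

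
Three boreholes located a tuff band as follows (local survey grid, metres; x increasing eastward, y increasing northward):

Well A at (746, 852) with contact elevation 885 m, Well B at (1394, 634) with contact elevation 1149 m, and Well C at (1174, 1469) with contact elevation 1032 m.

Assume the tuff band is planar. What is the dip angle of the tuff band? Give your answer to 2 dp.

21.65°

Let the plane be z = a·x + b·y + c.
Well B−Well A: 648a − 218b = 264;  Well C−Well A: 428a + 617b = 147.
Solving gives a = 0.39531, b = −0.03597.
Gradient magnitude |∇z| = √(a² + b²) = √(0.15627 + 0.00129) = 0.39694.
True dip = arctan(0.39694) = 21.65°, dipping toward W (azimuth ≈ 275°).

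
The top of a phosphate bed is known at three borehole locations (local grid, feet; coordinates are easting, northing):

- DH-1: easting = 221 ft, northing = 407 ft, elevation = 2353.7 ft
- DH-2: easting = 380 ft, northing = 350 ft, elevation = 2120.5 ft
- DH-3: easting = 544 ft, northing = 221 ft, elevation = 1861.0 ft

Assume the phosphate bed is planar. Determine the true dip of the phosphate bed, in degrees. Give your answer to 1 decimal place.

54.4°

Two edge vectors: DH-1→DH-2 = (159, -57, -233.2), DH-1→DH-3 = (323, -186, -492.7).
Normal n = (DH-1→DH-2) × (DH-1→DH-3) = (-15291.3, 3015.7, -11163).
So ∂z/∂easting = −n_x/n_z = −1.36982 and ∂z/∂northing = −n_y/n_z = 0.27015.
Gradient magnitude |∇z| = √(a² + b²) = √(1.87641 + 0.07298) = 1.39621.
True dip = arctan(1.39621) = 54.4°, dipping toward E (azimuth ≈ 101°).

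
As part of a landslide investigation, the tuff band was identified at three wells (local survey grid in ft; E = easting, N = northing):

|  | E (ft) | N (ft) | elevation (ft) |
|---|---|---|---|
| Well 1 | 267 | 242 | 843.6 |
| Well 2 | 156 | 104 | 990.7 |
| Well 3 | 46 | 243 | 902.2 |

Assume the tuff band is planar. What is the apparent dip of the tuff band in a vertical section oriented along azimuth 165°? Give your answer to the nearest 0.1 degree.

Two edge vectors: Well 1→Well 2 = (-111, -138, 147.1), Well 1→Well 3 = (-221, 1, 58.6).
Normal n = (Well 1→Well 2) × (Well 1→Well 3) = (-8233.9, -26004.5, -30609).
So ∂z/∂E = −n_x/n_z = −0.26900 and ∂z/∂N = −n_y/n_z = −0.84957.
Unit vector along 165° is (sin 165°, cos 165°) = (0.2588, -0.9659).
Slope in that direction = a·(0.2588) + b·(-0.9659) = 0.75100.
Apparent dip = arctan|0.75100| = 36.9° (true dip is 41.7°, so apparent ≤ true as expected).

36.9°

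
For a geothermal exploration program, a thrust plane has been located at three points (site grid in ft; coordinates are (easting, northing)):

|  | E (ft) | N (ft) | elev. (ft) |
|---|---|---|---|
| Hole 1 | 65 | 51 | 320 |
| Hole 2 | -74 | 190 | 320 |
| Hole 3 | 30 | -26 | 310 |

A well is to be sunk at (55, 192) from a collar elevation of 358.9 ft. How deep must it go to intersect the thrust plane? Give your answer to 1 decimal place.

27.2 ft

Two edge vectors: Hole 1→Hole 2 = (-139, 139, 0), Hole 1→Hole 3 = (-35, -77, -10).
Normal n = (Hole 1→Hole 2) × (Hole 1→Hole 3) = (-1390, -1390, 15568).
So ∂z/∂E = −n_x/n_z = 0.08929 and ∂z/∂N = −n_y/n_z = 0.08929.
Intercept c from Hole 1: 320 − 5.80 − 4.55 = 309.64.
At (55, 192): z_contact = 4.91 + 17.14 + 309.64 = 331.70 ft.
Depth below ground = 358.9 − 331.70 = 27.2 ft.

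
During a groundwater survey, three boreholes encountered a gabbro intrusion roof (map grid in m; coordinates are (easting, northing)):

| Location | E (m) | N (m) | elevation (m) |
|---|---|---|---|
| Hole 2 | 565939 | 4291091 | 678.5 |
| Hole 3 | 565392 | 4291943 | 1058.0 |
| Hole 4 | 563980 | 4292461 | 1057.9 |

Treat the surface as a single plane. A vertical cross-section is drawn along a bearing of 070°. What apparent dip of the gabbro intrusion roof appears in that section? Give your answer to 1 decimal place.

21.8°

Let the plane be z = a·E + b·N + c.
Hole 3−Hole 2: −547a + 852b = 379.5;  Hole 4−Hole 2: −1959a + 1370b = 379.4.
Solving gives a = 0.21384, b = 0.58271.
Unit vector along 070° is (sin 70°, cos 70°) = (0.9397, 0.3420).
Slope in that direction = a·(0.9397) + b·(0.3420) = 0.40025.
Apparent dip = arctan|0.40025| = 21.8° (true dip is 31.8°, so apparent ≤ true as expected).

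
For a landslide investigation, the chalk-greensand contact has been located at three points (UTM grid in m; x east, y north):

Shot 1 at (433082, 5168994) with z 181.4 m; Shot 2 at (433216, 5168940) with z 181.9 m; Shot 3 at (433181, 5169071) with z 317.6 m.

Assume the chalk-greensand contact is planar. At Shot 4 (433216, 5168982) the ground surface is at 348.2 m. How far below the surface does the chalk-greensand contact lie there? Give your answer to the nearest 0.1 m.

117.5 m

Two edge vectors: Shot 1→Shot 2 = (134, -54, 0.5), Shot 1→Shot 3 = (99, 77, 136.2).
Normal n = (Shot 1→Shot 2) × (Shot 1→Shot 3) = (-7393.3, -18201.3, 15664).
So ∂z/∂x = −n_x/n_z = 0.471993105 and ∂z/∂y = −n_y/n_z = 1.161982891.
Intercept c from Shot 1: 181.4 − 204411.72 − 6006282.59 = −6210512.91.
At (433216, 5168982): z_contact = 204474.97 + 6006268.65 − 6210512.91 = 230.70 m.
Depth below ground = 348.2 − 230.70 = 117.5 m.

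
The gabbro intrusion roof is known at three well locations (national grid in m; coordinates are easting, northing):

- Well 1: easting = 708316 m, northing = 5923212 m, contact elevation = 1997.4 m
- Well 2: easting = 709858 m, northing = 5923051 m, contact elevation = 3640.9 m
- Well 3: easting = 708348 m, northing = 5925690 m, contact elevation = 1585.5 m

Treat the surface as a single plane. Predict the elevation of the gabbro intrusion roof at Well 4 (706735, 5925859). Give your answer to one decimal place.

Let the plane be z = a·easting + b·northing + c.
Well 2−Well 1: 1542a − 161b = 1643.5;  Well 3−Well 1: 32a + 2478b = −411.9.
Solving gives a = 1.047056553, b = −0.179744072.
Then c = 1997.4 − a·708316 − b·5923212 = 325012.73.
At (706735, 5925859): z = 739991.5 − 1065138.0 + 325012.73 = -133.8 m.

-133.8 m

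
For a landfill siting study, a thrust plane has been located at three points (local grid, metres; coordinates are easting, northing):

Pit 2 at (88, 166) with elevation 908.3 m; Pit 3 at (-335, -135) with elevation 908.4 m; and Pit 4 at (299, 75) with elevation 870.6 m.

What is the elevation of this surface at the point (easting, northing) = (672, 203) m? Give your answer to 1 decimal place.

Two edge vectors: Pit 2→Pit 3 = (-423, -301, 0.1), Pit 2→Pit 4 = (211, -91, -37.7).
Normal n = (Pit 2→Pit 3) × (Pit 2→Pit 4) = (11356.8, -15926, 102004).
So ∂z/∂easting = −n_x/n_z = −0.11134 and ∂z/∂northing = −n_y/n_z = 0.15613.
Intercept c from Pit 2: 908.3 + 9.80 − 25.92 = 892.18.
At (672, 203): z = −74.8 + 31.7 + 892.18 = 849.1 m.

849.1 m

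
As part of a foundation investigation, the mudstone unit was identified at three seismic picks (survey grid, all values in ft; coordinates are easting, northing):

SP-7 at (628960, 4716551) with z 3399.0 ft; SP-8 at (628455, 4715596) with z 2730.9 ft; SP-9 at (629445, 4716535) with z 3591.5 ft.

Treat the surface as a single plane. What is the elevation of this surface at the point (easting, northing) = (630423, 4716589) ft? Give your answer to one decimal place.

Let the plane be z = a·easting + b·northing + c.
SP-8−SP-7: −505a − 955b = −668.1;  SP-9−SP-7: 485a − 16b = 192.5.
Solving gives a = 0.412785222, b = 0.481302055.
Then c = 3399 − a·628960 − b·4716551 = −2526312.08.
At (630423, 4716589): z = 260229.3 + 2270104.0 − 2526312.08 = 4021.2 ft.

4021.2 ft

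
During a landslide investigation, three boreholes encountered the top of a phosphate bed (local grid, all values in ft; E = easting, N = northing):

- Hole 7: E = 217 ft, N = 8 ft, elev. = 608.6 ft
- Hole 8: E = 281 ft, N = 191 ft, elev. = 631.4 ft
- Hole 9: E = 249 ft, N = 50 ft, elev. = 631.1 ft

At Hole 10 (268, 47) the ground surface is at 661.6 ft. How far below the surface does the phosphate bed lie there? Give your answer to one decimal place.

10.9 ft

Let the plane be z = a·E + b·N + c.
Hole 8−Hole 7: 64a + 183b = 22.8;  Hole 9−Hole 7: 32a + 42b = 22.5.
Solving gives a = 0.99744, b = −0.22424.
Then c = 608.6 − a·217 − b·8 = 393.95.
At (268, 47): z_contact = 267.31 − 10.54 + 393.95 = 650.72 ft.
Depth below ground = 661.6 − 650.72 = 10.9 ft.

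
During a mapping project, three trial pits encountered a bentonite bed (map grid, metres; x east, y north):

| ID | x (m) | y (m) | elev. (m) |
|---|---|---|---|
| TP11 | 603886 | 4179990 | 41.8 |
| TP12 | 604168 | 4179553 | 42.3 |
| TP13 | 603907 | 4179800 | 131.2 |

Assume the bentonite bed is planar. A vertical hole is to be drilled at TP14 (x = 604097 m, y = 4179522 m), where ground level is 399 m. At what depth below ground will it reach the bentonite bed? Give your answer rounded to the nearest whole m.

Two edge vectors: TP11→TP12 = (282, -437, 0.5), TP11→TP13 = (21, -190, 89.4).
Normal n = (TP11→TP12) × (TP11→TP13) = (-38972.8, -25200.3, -44403).
So ∂z/∂x = −n_x/n_z = −0.87770646 and ∂z/∂y = −n_y/n_z = −0.56753598.
Intercept c from TP11: 41.8 + 530034.64 + 2372294.71 = 2902371.15.
At (604097, 4179522): z_contact = −530219.8 − 2372029.1 + 2902371.15 = 122.2 m.
Depth below ground = 399 − 122.2 = 277 m.

277 m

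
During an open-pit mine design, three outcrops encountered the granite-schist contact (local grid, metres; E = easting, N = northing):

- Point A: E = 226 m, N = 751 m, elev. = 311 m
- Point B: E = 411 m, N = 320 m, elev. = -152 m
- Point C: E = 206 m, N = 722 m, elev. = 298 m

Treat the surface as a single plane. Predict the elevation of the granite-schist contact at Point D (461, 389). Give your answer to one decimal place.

-122.4 m

Let the plane be z = a·E + b·N + c.
Point B−Point A: 185a − 431b = −463;  Point C−Point A: −20a − 29b = −13.
Solving gives a = −0.55946, b = 0.83411.
Then c = 311 − a·226 − b·751 = −188.98.
At (461, 389): z = −257.9 + 324.5 − 188.98 = -122.4 m.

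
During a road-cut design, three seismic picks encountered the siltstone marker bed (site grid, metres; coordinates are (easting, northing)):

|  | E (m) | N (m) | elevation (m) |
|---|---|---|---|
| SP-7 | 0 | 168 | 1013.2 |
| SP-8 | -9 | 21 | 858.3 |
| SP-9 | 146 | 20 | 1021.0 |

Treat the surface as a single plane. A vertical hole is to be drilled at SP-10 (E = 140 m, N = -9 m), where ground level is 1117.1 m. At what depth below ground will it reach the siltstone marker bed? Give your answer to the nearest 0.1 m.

Two edge vectors: SP-7→SP-8 = (-9, -147, -154.9), SP-7→SP-9 = (146, -148, 7.8).
Normal n = (SP-7→SP-8) × (SP-7→SP-9) = (-24071.8, -22545.2, 22794).
So ∂z/∂E = −n_x/n_z = 1.05606 and ∂z/∂N = −n_y/n_z = 0.98908.
Intercept c from SP-7: 1013.2 + 0.00 − 166.17 = 847.03.
At (140, -9): z_contact = 147.85 − 8.90 + 847.03 = 985.98 m.
Depth below ground = 1117.1 − 985.98 = 131.1 m.

131.1 m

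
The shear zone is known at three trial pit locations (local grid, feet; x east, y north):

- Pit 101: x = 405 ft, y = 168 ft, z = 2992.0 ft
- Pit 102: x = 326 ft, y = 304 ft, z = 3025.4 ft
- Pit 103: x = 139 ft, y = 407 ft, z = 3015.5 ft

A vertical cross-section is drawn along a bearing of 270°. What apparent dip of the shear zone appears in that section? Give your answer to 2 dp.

15.47°

Let the plane be z = a·x + b·y + c.
Pit 102−Pit 101: −79a + 136b = 33.4;  Pit 103−Pit 101: −266a + 239b = 23.5.
Solving gives a = 0.27676, b = 0.40635.
Unit vector along 270° is (sin 270°, cos 270°) = (-1.0000, -0.0000).
Slope in that direction = a·(-1.0000) + b·(-0.0000) = −0.27676.
Apparent dip = arctan|0.27676| = 15.47° (true dip is 26.2°, so apparent ≤ true as expected).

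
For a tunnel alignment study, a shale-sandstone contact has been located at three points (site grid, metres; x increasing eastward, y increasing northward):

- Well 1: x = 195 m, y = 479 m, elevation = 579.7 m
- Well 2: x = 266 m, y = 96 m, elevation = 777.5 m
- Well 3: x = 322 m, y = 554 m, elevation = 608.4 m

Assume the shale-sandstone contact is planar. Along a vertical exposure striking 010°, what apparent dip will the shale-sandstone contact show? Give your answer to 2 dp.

Two edge vectors: Well 1→Well 2 = (71, -383, 197.8), Well 1→Well 3 = (127, 75, 28.7).
Normal n = (Well 1→Well 2) × (Well 1→Well 3) = (-25827.1, 23082.9, 53966).
So ∂z/∂x = −n_x/n_z = 0.47858 and ∂z/∂y = −n_y/n_z = −0.42773.
Unit vector along 010° is (sin 10°, cos 10°) = (0.1736, 0.9848).
Slope in that direction = a·(0.1736) + b·(0.9848) = −0.33813.
Apparent dip = arctan|0.33813| = 18.68° (true dip is 32.7°, so apparent ≤ true as expected).

18.68°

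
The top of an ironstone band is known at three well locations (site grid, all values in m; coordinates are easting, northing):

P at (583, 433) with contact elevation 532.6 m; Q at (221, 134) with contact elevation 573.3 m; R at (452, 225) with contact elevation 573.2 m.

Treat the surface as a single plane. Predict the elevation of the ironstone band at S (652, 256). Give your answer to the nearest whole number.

586 m

Two edge vectors: P→Q = (-362, -299, 40.7), P→R = (-131, -208, 40.6).
Normal n = (P→Q) × (P→R) = (-3673.8, 9365.5, 36127).
So ∂z/∂easting = −n_x/n_z = 0.10169 and ∂z/∂northing = −n_y/n_z = −0.25924.
Intercept c from P: 532.6 − 59.29 + 112.25 = 585.56.
At (652, 256): z = 66.3 − 66.4 + 585.56 = 585.5 m.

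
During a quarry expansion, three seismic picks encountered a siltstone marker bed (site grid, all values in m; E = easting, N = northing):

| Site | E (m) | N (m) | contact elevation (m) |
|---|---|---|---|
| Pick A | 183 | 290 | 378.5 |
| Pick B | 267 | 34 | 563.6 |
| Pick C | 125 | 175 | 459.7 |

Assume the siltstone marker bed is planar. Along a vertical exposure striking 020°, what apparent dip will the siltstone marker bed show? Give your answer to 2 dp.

33.67°

Two edge vectors: Pick A→Pick B = (84, -256, 185.1), Pick A→Pick C = (-58, -115, 81.2).
Normal n = (Pick A→Pick B) × (Pick A→Pick C) = (499.3, -17556.6, -24508).
So ∂z/∂E = −n_x/n_z = 0.02037 and ∂z/∂N = −n_y/n_z = −0.71636.
Unit vector along 020° is (sin 20°, cos 20°) = (0.3420, 0.9397).
Slope in that direction = a·(0.3420) + b·(0.9397) = −0.66619.
Apparent dip = arctan|0.66619| = 33.67° (true dip is 35.6°, so apparent ≤ true as expected).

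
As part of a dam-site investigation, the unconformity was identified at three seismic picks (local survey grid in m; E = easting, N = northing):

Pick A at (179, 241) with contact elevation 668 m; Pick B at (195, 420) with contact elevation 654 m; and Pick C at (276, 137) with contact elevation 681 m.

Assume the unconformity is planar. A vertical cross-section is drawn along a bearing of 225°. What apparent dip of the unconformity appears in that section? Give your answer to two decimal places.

1.48°

Let the plane be z = a·E + b·N + c.
Pick B−Pick A: 16a + 179b = −14;  Pick C−Pick A: 97a − 104b = 13.
Solving gives a = 0.04578, b = −0.08230.
Unit vector along 225° is (sin 225°, cos 225°) = (-0.7071, -0.7071).
Slope in that direction = a·(-0.7071) + b·(-0.7071) = 0.02583.
Apparent dip = arctan|0.02583| = 1.48° (true dip is 5.4°, so apparent ≤ true as expected).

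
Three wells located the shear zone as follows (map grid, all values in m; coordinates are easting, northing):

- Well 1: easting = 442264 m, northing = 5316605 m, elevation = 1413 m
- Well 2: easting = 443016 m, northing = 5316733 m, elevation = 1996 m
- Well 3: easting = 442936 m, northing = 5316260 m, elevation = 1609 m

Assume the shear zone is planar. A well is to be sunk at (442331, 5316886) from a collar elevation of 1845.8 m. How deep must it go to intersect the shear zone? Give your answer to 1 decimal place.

190.1 m

Let the plane be z = a·easting + b·northing + c.
Well 2−Well 1: 752a + 128b = 583;  Well 3−Well 1: 672a − 345b = 196.
Solving gives a = 0.654853295, b = 0.707424390.
Then c = 1413 − a·442264 − b·5316605 = −4049301.09.
At (442331, 5316886): z_contact = 289661.91 + 3761294.83 − 4049301.09 = 1655.66 m.
Depth below ground = 1845.8 − 1655.66 = 190.1 m.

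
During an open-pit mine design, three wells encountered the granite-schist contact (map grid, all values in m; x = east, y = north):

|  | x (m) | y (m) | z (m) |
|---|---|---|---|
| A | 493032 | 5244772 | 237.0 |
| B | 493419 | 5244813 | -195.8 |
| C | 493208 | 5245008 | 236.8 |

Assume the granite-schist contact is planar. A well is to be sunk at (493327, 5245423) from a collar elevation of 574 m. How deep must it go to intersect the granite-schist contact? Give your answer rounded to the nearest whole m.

106 m

Two edge vectors: A→B = (387, 41, -432.8), A→C = (176, 236, -0.2).
Normal n = (A→B) × (A→C) = (102132.6, -76095.4, 84116).
So ∂z/∂x = −n_x/n_z = −1.21418755 and ∂z/∂y = −n_y/n_z = 0.90464834.
Intercept c from A: 237 + 598633.32 − 4744674.30 = −4145803.98.
At (493327, 5245423): z_contact = −598991.5 + 4745263.2 − 4145803.98 = 467.7 m.
Depth below ground = 574 − 467.7 = 106 m.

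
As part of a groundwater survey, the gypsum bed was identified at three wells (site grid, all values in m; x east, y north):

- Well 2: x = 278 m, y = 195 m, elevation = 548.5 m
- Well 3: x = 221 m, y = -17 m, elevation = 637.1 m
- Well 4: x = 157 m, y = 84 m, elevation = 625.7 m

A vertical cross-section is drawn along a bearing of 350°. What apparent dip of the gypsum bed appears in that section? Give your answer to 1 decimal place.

Two edge vectors: Well 2→Well 3 = (-57, -212, 88.6), Well 2→Well 4 = (-121, -111, 77.2).
Normal n = (Well 2→Well 3) × (Well 2→Well 4) = (-6531.8, -6320.2, -19325).
So ∂z/∂x = −n_x/n_z = −0.33800 and ∂z/∂y = −n_y/n_z = −0.32705.
Unit vector along 350° is (sin 350°, cos 350°) = (-0.1736, 0.9848).
Slope in that direction = a·(-0.1736) + b·(0.9848) = −0.26339.
Apparent dip = arctan|0.26339| = 14.8° (true dip is 25.2°, so apparent ≤ true as expected).

14.8°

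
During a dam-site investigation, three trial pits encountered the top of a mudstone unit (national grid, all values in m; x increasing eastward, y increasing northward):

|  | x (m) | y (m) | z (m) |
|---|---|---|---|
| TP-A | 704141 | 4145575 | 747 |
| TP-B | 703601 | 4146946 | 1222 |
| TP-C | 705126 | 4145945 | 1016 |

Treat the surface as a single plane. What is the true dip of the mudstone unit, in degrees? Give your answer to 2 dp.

22.52°

Two edge vectors: TP-A→TP-B = (-540, 1371, 475), TP-A→TP-C = (985, 370, 269).
Normal n = (TP-A→TP-B) × (TP-A→TP-C) = (193049, 613135, -1550235).
So ∂z/∂x = −n_x/n_z = 0.12453 and ∂z/∂y = −n_y/n_z = 0.39551.
Gradient magnitude |∇z| = √(a² + b²) = √(0.01551 + 0.15643) = 0.41465.
True dip = arctan(0.41465) = 22.52°, dipping toward SSW (azimuth ≈ 197°).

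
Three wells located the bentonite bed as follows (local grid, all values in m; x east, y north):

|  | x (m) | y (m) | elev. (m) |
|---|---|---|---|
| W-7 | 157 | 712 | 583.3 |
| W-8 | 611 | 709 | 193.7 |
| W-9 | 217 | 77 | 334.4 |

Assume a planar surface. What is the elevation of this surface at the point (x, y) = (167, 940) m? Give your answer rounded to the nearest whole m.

Let the plane be z = a·x + b·y + c.
W-8−W-7: 454a − 3b = −389.6;  W-9−W-7: 60a − 635b = −248.9.
Solving gives a = −0.85609, b = 0.31108.
Then c = 583.3 − a·157 − b·712 = 496.22.
At (167, 940): z = −143.0 + 292.4 + 496.22 = 645.7 m.

646 m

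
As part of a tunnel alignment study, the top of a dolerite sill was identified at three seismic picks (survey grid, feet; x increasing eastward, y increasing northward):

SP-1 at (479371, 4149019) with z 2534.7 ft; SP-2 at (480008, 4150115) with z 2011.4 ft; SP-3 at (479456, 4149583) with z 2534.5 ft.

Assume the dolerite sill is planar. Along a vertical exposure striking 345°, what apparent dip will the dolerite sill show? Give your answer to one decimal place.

24.1°

Two edge vectors: SP-1→SP-2 = (637, 1096, -523.3), SP-1→SP-3 = (85, 564, -0.2).
Normal n = (SP-1→SP-2) × (SP-1→SP-3) = (294922, -44353.1, 266108).
So ∂z/∂x = −n_x/n_z = −1.10828 and ∂z/∂y = −n_y/n_z = 0.16667.
Unit vector along 345° is (sin 345°, cos 345°) = (-0.2588, 0.9659).
Slope in that direction = a·(-0.2588) + b·(0.9659) = 0.44784.
Apparent dip = arctan|0.44784| = 24.1° (true dip is 48.3°, so apparent ≤ true as expected).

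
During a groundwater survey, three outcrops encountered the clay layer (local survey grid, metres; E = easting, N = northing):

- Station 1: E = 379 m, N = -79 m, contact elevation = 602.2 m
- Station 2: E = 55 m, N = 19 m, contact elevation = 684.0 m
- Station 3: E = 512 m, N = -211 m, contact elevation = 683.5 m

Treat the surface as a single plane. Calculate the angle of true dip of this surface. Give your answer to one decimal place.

54.5°

Let the plane be z = a·E + b·N + c.
Station 2−Station 1: −324a + 98b = 81.8;  Station 3−Station 1: 133a − 132b = 81.3.
Solving gives a = −0.63110, b = −1.25179.
Gradient magnitude |∇z| = √(a² + b²) = √(0.39828 + 1.56697) = 1.40187.
True dip = arctan(1.40187) = 54.5°, dipping toward NNE (azimuth ≈ 027°).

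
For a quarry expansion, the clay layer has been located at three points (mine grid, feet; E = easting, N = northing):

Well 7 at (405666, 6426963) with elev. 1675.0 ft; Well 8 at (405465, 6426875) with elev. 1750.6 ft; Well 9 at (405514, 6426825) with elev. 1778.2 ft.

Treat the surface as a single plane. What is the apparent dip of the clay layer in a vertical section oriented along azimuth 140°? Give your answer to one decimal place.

Two edge vectors: Well 7→Well 8 = (-201, -88, 75.6), Well 7→Well 9 = (-152, -138, 103.2).
Normal n = (Well 7→Well 8) × (Well 7→Well 9) = (1351.2, 9252, 14362).
So ∂z/∂E = −n_x/n_z = −0.09408 and ∂z/∂N = −n_y/n_z = −0.64420.
Unit vector along 140° is (sin 140°, cos 140°) = (0.6428, -0.7660).
Slope in that direction = a·(0.6428) + b·(-0.7660) = 0.43301.
Apparent dip = arctan|0.43301| = 23.4° (true dip is 33.1°, so apparent ≤ true as expected).

23.4°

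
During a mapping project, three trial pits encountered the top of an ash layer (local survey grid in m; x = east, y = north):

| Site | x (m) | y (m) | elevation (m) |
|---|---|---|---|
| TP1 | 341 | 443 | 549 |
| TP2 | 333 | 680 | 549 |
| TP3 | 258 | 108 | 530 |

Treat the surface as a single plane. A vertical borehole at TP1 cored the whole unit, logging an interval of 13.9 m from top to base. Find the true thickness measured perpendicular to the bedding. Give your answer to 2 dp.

13.63 m

Let the plane be z = a·x + b·y + c.
TP2−TP1: −8a + 237b = 0;  TP3−TP1: −83a − 335b = −19.
Solving gives a = 0.20147, b = 0.00680.
|∇z| = √(a²+b²) = 0.20158, so dip δ = arctan(0.20158) = 11.40°.
True thickness = vertical thickness × cos δ = 13.9 × cos 11.40° = 13.63 m.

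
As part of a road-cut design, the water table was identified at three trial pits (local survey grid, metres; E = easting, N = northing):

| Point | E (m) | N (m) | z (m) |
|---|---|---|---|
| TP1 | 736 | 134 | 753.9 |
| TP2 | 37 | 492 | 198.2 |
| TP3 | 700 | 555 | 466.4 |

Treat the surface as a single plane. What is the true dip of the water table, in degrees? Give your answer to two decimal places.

38.45°

Let the plane be z = a·E + b·N + c.
TP2−TP1: −699a + 358b = −555.7;  TP3−TP1: −36a + 421b = −287.5.
Solving gives a = 0.46563, b = −0.64308.
Gradient magnitude |∇z| = √(a² + b²) = √(0.21681 + 0.41355) = 0.79396.
True dip = arctan(0.79396) = 38.45°, dipping toward NW (azimuth ≈ 324°).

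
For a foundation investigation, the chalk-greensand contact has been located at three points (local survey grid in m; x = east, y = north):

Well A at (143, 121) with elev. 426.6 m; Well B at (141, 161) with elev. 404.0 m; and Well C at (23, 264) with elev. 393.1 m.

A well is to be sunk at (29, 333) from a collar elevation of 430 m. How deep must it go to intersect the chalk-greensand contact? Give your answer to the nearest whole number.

Two edge vectors: Well A→Well B = (-2, 40, -22.6), Well A→Well C = (-120, 143, -33.5).
Normal n = (Well A→Well B) × (Well A→Well C) = (1891.8, 2645, 4514).
So ∂z/∂x = −n_x/n_z = −0.41910 and ∂z/∂y = −n_y/n_z = −0.58595.
Intercept c from Well A: 426.6 + 59.93 + 70.90 = 557.43.
At (29, 333): z_contact = −12.2 − 195.1 + 557.43 = 350.2 m.
Depth below ground = 430 − 350.2 = 80 m.

80 m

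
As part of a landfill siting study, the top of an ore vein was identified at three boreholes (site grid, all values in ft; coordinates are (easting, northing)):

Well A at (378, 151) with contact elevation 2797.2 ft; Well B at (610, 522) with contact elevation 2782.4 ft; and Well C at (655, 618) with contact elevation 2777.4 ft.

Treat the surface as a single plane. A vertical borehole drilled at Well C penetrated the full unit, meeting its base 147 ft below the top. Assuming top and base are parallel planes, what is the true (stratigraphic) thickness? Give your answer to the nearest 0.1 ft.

146.0 ft

Let the plane be z = a·E + b·N + c.
Well B−Well A: 232a + 371b = −14.8;  Well C−Well A: 277a + 467b = −19.8.
Solving gives a = 0.07786, b = −0.08858.
|∇z| = √(a²+b²) = 0.11793, so dip δ = arctan(0.11793) = 6.73°.
True thickness = vertical thickness × cos δ = 147 × cos 6.73° = 146.0 ft.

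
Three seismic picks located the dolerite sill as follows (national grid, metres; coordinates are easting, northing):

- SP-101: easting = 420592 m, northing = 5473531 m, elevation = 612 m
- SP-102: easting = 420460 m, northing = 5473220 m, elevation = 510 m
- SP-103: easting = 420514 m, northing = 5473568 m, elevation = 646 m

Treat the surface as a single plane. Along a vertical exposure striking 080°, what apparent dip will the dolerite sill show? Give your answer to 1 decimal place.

Two edge vectors: SP-101→SP-102 = (-132, -311, -102), SP-101→SP-103 = (-78, 37, 34).
Normal n = (SP-101→SP-102) × (SP-101→SP-103) = (-6800, 12444, -29142).
So ∂z/∂easting = −n_x/n_z = −0.23334 and ∂z/∂northing = −n_y/n_z = 0.42701.
Unit vector along 080° is (sin 80°, cos 80°) = (0.9848, 0.1736).
Slope in that direction = a·(0.9848) + b·(0.1736) = −0.15565.
Apparent dip = arctan|0.15565| = 8.8° (true dip is 25.9°, so apparent ≤ true as expected).

8.8°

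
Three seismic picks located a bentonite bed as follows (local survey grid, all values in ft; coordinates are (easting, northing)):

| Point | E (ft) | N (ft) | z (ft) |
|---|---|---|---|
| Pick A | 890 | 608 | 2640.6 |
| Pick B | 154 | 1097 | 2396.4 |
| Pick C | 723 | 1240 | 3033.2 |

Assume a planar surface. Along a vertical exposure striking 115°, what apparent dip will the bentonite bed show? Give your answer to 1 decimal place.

24.5°

Two edge vectors: Pick A→Pick B = (-736, 489, -244.2), Pick A→Pick C = (-167, 632, 392.6).
Normal n = (Pick A→Pick B) × (Pick A→Pick C) = (346315.8, 329735, -383489).
So ∂z/∂E = −n_x/n_z = 0.90307 and ∂z/∂N = −n_y/n_z = 0.85983.
Unit vector along 115° is (sin 115°, cos 115°) = (0.9063, -0.4226).
Slope in that direction = a·(0.9063) + b·(-0.4226) = 0.45508.
Apparent dip = arctan|0.45508| = 24.5° (true dip is 51.3°, so apparent ≤ true as expected).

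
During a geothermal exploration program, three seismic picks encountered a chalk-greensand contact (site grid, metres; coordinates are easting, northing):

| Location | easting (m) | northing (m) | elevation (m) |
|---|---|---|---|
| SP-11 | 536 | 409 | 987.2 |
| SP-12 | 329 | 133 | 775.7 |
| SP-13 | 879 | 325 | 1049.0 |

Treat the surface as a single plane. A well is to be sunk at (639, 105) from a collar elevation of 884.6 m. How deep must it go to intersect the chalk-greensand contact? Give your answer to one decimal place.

27.5 m

Two edge vectors: SP-11→SP-12 = (-207, -276, -211.5), SP-11→SP-13 = (343, -84, 61.8).
Normal n = (SP-11→SP-12) × (SP-11→SP-13) = (-34822.8, -59751.9, 112056).
So ∂z/∂easting = −n_x/n_z = 0.31076 and ∂z/∂northing = −n_y/n_z = 0.53323.
Intercept c from SP-11: 987.2 − 166.57 − 218.09 = 602.54.
At (639, 105): z_contact = 198.58 + 55.99 + 602.54 = 857.11 m.
Depth below ground = 884.6 − 857.11 = 27.5 m.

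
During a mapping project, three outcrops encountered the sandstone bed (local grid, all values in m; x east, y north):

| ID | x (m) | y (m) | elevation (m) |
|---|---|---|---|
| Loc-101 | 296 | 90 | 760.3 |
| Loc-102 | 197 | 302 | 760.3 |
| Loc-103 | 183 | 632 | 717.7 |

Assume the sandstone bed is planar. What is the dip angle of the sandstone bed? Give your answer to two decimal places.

Let the plane be z = a·x + b·y + c.
Loc-102−Loc-101: −99a + 212b = 0;  Loc-103−Loc-101: −113a + 542b = −42.6.
Solving gives a = −0.30406, b = −0.14199.
Gradient magnitude |∇z| = √(a² + b²) = √(0.09245 + 0.02016) = 0.33558.
True dip = arctan(0.33558) = 18.55°, dipping toward ENE (azimuth ≈ 065°).

18.55°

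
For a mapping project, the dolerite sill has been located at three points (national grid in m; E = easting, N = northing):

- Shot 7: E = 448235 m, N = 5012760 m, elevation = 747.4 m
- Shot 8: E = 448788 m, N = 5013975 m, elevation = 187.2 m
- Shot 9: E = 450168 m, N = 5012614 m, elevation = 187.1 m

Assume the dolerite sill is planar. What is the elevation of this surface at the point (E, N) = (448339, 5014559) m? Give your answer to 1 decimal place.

142.3 m

Two edge vectors: Shot 7→Shot 8 = (553, 1215, -560.2), Shot 7→Shot 9 = (1933, -146, -560.3).
Normal n = (Shot 7→Shot 8) × (Shot 7→Shot 9) = (-762553.7, -773020.7, -2429333).
So ∂z/∂E = −n_x/n_z = −0.313894266 and ∂z/∂N = −n_y/n_z = −0.318202857.
Intercept c from Shot 7: 747.4 + 140698.40 + 1595074.55 = 1736520.35.
At (448339, 5014559): z = −140731.0 − 1595647.0 + 1736520.35 = 142.3 m.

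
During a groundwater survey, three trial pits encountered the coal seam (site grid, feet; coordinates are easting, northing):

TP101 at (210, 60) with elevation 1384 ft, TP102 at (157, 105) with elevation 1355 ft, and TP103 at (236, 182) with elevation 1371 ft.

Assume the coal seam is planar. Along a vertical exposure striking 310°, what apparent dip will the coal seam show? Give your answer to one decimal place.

Let the plane be z = a·easting + b·northing + c.
TP102−TP101: −53a + 45b = −29;  TP103−TP101: 26a + 122b = −13.
Solving gives a = 0.38672, b = −0.18897.
Unit vector along 310° is (sin 310°, cos 310°) = (-0.7660, 0.6428).
Slope in that direction = a·(-0.7660) + b·(0.6428) = −0.41772.
Apparent dip = arctan|0.41772| = 22.7° (true dip is 23.3°, so apparent ≤ true as expected).

22.7°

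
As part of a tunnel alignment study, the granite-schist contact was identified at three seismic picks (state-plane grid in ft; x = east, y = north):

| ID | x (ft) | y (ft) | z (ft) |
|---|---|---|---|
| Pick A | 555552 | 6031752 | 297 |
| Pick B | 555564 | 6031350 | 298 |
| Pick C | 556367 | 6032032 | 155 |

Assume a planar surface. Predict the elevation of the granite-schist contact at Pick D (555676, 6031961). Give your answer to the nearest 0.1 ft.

Two edge vectors: Pick A→Pick B = (12, -402, 1), Pick A→Pick C = (815, 280, -142).
Normal n = (Pick A→Pick B) × (Pick A→Pick C) = (56804, 2519, 330990).
So ∂z/∂x = −n_x/n_z = −0.171618478 and ∂z/∂y = −n_y/n_z = −0.007610502.
Intercept c from Pick A: 297 + 95342.99 + 45904.66 = 141544.65.
At (555676, 6031961): z = −95364.3 − 45906.3 + 141544.65 = 274.1 ft.

274.1 ft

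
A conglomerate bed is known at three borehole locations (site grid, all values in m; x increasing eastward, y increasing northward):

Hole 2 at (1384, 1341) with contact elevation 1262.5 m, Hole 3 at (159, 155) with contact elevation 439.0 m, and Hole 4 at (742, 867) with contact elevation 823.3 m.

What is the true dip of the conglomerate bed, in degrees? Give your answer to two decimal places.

Let the plane be z = a·x + b·y + c.
Hole 3−Hole 2: −1225a − 1186b = −823.5;  Hole 4−Hole 2: −642a − 474b = −439.2.
Solving gives a = 0.72223, b = −0.05163.
Gradient magnitude |∇z| = √(a² + b²) = √(0.52162 + 0.00267) = 0.72408.
True dip = arctan(0.72408) = 35.91°, dipping toward W (azimuth ≈ 274°).

35.91°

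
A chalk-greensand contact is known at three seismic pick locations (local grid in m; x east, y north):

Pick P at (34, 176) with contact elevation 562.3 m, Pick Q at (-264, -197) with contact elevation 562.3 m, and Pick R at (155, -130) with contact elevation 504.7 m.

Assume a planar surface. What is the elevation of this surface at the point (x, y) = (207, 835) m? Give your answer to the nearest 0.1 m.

618.0 m

Two edge vectors: Pick P→Pick Q = (-298, -373, 0), Pick P→Pick R = (121, -306, -57.6).
Normal n = (Pick P→Pick Q) × (Pick P→Pick R) = (21484.8, -17164.8, 136321).
So ∂z/∂x = −n_x/n_z = −0.15760 and ∂z/∂y = −n_y/n_z = 0.12591.
Intercept c from Pick P: 562.3 + 5.36 − 22.16 = 545.50.
At (207, 835): z = −32.6 + 105.1 + 545.50 = 618.0 m.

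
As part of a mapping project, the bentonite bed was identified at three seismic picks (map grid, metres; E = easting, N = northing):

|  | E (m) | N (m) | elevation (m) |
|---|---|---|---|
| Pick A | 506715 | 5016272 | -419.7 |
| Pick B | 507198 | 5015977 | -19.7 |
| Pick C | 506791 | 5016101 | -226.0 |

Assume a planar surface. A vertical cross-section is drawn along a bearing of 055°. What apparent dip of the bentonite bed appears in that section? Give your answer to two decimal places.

Let the plane be z = a·E + b·N + c.
Pick B−Pick A: 483a − 295b = 400;  Pick C−Pick A: 76a − 171b = 193.7.
Solving gives a = 0.18710, b = −1.04959.
Unit vector along 055° is (sin 55°, cos 55°) = (0.8192, 0.5736).
Slope in that direction = a·(0.8192) + b·(0.5736) = −0.44876.
Apparent dip = arctan|0.44876| = 24.17° (true dip is 46.8°, so apparent ≤ true as expected).

24.17°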